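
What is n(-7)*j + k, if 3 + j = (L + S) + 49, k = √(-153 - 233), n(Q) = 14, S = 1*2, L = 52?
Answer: 1400 + I*√386 ≈ 1400.0 + 19.647*I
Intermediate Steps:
S = 2
k = I*√386 (k = √(-386) = I*√386 ≈ 19.647*I)
j = 100 (j = -3 + ((52 + 2) + 49) = -3 + (54 + 49) = -3 + 103 = 100)
n(-7)*j + k = 14*100 + I*√386 = 1400 + I*√386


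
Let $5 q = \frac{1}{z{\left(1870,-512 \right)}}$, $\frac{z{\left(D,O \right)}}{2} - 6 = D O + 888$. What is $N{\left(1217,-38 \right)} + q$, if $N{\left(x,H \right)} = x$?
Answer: $\frac{11641164819}{9565460} \approx 1217.0$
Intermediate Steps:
$z{\left(D,O \right)} = 1788 + 2 D O$ ($z{\left(D,O \right)} = 12 + 2 \left(D O + 888\right) = 12 + 2 \left(888 + D O\right) = 12 + \left(1776 + 2 D O\right) = 1788 + 2 D O$)
$q = - \frac{1}{9565460}$ ($q = \frac{1}{5 \left(1788 + 2 \cdot 1870 \left(-512\right)\right)} = \frac{1}{5 \left(1788 - 1914880\right)} = \frac{1}{5 \left(-1913092\right)} = \frac{1}{5} \left(- \frac{1}{1913092}\right) = - \frac{1}{9565460} \approx -1.0454 \cdot 10^{-7}$)
$N{\left(1217,-38 \right)} + q = 1217 - \frac{1}{9565460} = \frac{11641164819}{9565460}$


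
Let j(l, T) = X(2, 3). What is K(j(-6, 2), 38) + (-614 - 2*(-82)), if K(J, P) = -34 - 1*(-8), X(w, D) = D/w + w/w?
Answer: -476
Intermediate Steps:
X(w, D) = 1 + D/w (X(w, D) = D/w + 1 = 1 + D/w)
j(l, T) = 5/2 (j(l, T) = (3 + 2)/2 = (½)*5 = 5/2)
K(J, P) = -26 (K(J, P) = -34 + 8 = -26)
K(j(-6, 2), 38) + (-614 - 2*(-82)) = -26 + (-614 - 2*(-82)) = -26 + (-614 + 164) = -26 - 450 = -476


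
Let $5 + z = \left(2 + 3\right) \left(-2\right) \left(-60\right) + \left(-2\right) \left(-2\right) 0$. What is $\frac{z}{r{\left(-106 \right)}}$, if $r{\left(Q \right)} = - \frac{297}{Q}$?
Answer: $\frac{63070}{297} \approx 212.36$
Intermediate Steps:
$z = 595$ ($z = -5 + \left(\left(2 + 3\right) \left(-2\right) \left(-60\right) + \left(-2\right) \left(-2\right) 0\right) = -5 + \left(5 \left(-2\right) \left(-60\right) + 4 \cdot 0\right) = -5 + \left(\left(-10\right) \left(-60\right) + 0\right) = -5 + \left(600 + 0\right) = -5 + 600 = 595$)
$\frac{z}{r{\left(-106 \right)}} = \frac{595}{\left(-297\right) \frac{1}{-106}} = \frac{595}{\left(-297\right) \left(- \frac{1}{106}\right)} = \frac{595}{\frac{297}{106}} = 595 \cdot \frac{106}{297} = \frac{63070}{297}$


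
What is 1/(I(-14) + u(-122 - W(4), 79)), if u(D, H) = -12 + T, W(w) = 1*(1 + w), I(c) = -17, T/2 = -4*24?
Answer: -1/221 ≈ -0.0045249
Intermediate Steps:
T = -192 (T = 2*(-4*24) = 2*(-96) = -192)
W(w) = 1 + w
u(D, H) = -204 (u(D, H) = -12 - 192 = -204)
1/(I(-14) + u(-122 - W(4), 79)) = 1/(-17 - 204) = 1/(-221) = -1/221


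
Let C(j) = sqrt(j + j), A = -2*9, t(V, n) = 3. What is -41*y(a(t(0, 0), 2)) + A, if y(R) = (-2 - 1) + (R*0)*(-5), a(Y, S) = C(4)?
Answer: 105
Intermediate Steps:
A = -18
C(j) = sqrt(2)*sqrt(j) (C(j) = sqrt(2*j) = sqrt(2)*sqrt(j))
a(Y, S) = 2*sqrt(2) (a(Y, S) = sqrt(2)*sqrt(4) = sqrt(2)*2 = 2*sqrt(2))
y(R) = -3 (y(R) = -3 + 0*(-5) = -3 + 0 = -3)
-41*y(a(t(0, 0), 2)) + A = -41*(-3) - 18 = 123 - 18 = 105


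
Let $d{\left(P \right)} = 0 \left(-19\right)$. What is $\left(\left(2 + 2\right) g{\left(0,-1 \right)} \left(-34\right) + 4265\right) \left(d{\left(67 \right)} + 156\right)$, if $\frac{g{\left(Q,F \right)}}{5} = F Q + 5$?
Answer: $134940$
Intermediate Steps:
$g{\left(Q,F \right)} = 25 + 5 F Q$ ($g{\left(Q,F \right)} = 5 \left(F Q + 5\right) = 5 \left(5 + F Q\right) = 25 + 5 F Q$)
$d{\left(P \right)} = 0$
$\left(\left(2 + 2\right) g{\left(0,-1 \right)} \left(-34\right) + 4265\right) \left(d{\left(67 \right)} + 156\right) = \left(\left(2 + 2\right) \left(25 + 5 \left(-1\right) 0\right) \left(-34\right) + 4265\right) \left(0 + 156\right) = \left(4 \left(25 + 0\right) \left(-34\right) + 4265\right) 156 = \left(4 \cdot 25 \left(-34\right) + 4265\right) 156 = \left(100 \left(-34\right) + 4265\right) 156 = \left(-3400 + 4265\right) 156 = 865 \cdot 156 = 134940$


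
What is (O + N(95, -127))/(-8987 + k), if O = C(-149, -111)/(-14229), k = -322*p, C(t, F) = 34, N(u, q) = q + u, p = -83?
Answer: -26786/14847543 ≈ -0.0018041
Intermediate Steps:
k = 26726 (k = -322*(-83) = 26726)
O = -2/837 (O = 34/(-14229) = 34*(-1/14229) = -2/837 ≈ -0.0023895)
(O + N(95, -127))/(-8987 + k) = (-2/837 + (-127 + 95))/(-8987 + 26726) = (-2/837 - 32)/17739 = -26786/837*1/17739 = -26786/14847543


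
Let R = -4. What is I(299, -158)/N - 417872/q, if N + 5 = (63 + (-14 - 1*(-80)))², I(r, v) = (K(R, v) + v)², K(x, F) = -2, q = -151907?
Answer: 387162064/90254459 ≈ 4.2897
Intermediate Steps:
I(r, v) = (-2 + v)²
N = 16636 (N = -5 + (63 + (-14 - 1*(-80)))² = -5 + (63 + (-14 + 80))² = -5 + (63 + 66)² = -5 + 129² = -5 + 16641 = 16636)
I(299, -158)/N - 417872/q = (-2 - 158)²/16636 - 417872/(-151907) = (-160)²*(1/16636) - 417872*(-1/151907) = 25600*(1/16636) + 59696/21701 = 6400/4159 + 59696/21701 = 387162064/90254459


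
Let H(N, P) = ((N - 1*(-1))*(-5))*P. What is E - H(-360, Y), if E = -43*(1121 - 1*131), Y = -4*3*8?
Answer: 129750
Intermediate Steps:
Y = -96 (Y = -12*8 = -96)
H(N, P) = P*(-5 - 5*N) (H(N, P) = ((N + 1)*(-5))*P = ((1 + N)*(-5))*P = (-5 - 5*N)*P = P*(-5 - 5*N))
E = -42570 (E = -43*(1121 - 131) = -43*990 = -42570)
E - H(-360, Y) = -42570 - (-5)*(-96)*(1 - 360) = -42570 - (-5)*(-96)*(-359) = -42570 - 1*(-172320) = -42570 + 172320 = 129750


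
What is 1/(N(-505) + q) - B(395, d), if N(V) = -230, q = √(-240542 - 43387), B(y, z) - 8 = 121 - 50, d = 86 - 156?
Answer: -26609721/336829 - I*√283929/336829 ≈ -79.001 - 0.001582*I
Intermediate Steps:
d = -70
B(y, z) = 79 (B(y, z) = 8 + (121 - 50) = 8 + 71 = 79)
q = I*√283929 (q = √(-283929) = I*√283929 ≈ 532.85*I)
1/(N(-505) + q) - B(395, d) = 1/(-230 + I*√283929) - 1*79 = 1/(-230 + I*√283929) - 79 = -79 + 1/(-230 + I*√283929)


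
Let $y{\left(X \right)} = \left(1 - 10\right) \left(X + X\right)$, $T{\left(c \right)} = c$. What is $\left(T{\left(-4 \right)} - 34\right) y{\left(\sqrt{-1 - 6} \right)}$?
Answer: $684 i \sqrt{7} \approx 1809.7 i$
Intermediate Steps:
$y{\left(X \right)} = - 18 X$ ($y{\left(X \right)} = - 9 \cdot 2 X = - 18 X$)
$\left(T{\left(-4 \right)} - 34\right) y{\left(\sqrt{-1 - 6} \right)} = \left(-4 - 34\right) \left(- 18 \sqrt{-1 - 6}\right) = - 38 \left(- 18 \sqrt{-7}\right) = - 38 \left(- 18 i \sqrt{7}\right) = 684 i \sqrt{7}$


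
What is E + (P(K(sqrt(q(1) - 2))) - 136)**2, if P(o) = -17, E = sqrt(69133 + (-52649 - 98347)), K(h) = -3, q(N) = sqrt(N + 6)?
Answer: 23409 + I*sqrt(81863) ≈ 23409.0 + 286.12*I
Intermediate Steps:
q(N) = sqrt(6 + N)
E = I*sqrt(81863) (E = sqrt(69133 - 150996) = sqrt(-81863) = I*sqrt(81863) ≈ 286.12*I)
E + (P(K(sqrt(q(1) - 2))) - 136)**2 = I*sqrt(81863) + (-17 - 136)**2 = I*sqrt(81863) + (-153)**2 = I*sqrt(81863) + 23409 = 23409 + I*sqrt(81863)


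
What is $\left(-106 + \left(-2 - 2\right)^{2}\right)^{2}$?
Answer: $8100$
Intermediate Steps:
$\left(-106 + \left(-2 - 2\right)^{2}\right)^{2} = \left(-106 + \left(-4\right)^{2}\right)^{2} = \left(-106 + 16\right)^{2} = \left(-90\right)^{2} = 8100$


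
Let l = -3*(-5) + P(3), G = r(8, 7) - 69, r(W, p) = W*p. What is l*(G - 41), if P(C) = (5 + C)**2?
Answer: -4266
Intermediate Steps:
G = -13 (G = 8*7 - 69 = 56 - 69 = -13)
l = 79 (l = -3*(-5) + (5 + 3)**2 = 15 + 8**2 = 15 + 64 = 79)
l*(G - 41) = 79*(-13 - 41) = 79*(-54) = -4266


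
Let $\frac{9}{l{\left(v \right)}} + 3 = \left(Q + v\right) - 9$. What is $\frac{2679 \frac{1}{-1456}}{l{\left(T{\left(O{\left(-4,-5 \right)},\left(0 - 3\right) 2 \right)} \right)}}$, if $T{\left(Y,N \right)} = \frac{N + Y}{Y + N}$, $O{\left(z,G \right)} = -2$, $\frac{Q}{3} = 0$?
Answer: $\frac{9823}{4368} \approx 2.2489$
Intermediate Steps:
$Q = 0$ ($Q = 3 \cdot 0 = 0$)
$T{\left(Y,N \right)} = 1$ ($T{\left(Y,N \right)} = \frac{N + Y}{N + Y} = 1$)
$l{\left(v \right)} = \frac{9}{-12 + v}$ ($l{\left(v \right)} = \frac{9}{-3 + \left(\left(0 + v\right) - 9\right)} = \frac{9}{-3 + \left(v - 9\right)} = \frac{9}{-3 + \left(-9 + v\right)} = \frac{9}{-12 + v}$)
$\frac{2679 \frac{1}{-1456}}{l{\left(T{\left(O{\left(-4,-5 \right)},\left(0 - 3\right) 2 \right)} \right)}} = \frac{2679 \frac{1}{-1456}}{9 \frac{1}{-12 + 1}} = \frac{2679 \left(- \frac{1}{1456}\right)}{9 \frac{1}{-11}} = - \frac{2679}{1456 \cdot 9 \left(- \frac{1}{11}\right)} = - \frac{2679}{1456 \left(- \frac{9}{11}\right)} = \left(- \frac{2679}{1456}\right) \left(- \frac{11}{9}\right) = \frac{9823}{4368}$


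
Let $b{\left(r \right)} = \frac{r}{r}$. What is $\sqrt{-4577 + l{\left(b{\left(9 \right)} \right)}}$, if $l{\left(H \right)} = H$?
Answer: $4 i \sqrt{286} \approx 67.646 i$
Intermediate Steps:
$b{\left(r \right)} = 1$
$\sqrt{-4577 + l{\left(b{\left(9 \right)} \right)}} = \sqrt{-4577 + 1} = \sqrt{-4576} = 4 i \sqrt{286}$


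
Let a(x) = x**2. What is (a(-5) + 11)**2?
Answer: 1296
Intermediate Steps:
(a(-5) + 11)**2 = ((-5)**2 + 11)**2 = (25 + 11)**2 = 36**2 = 1296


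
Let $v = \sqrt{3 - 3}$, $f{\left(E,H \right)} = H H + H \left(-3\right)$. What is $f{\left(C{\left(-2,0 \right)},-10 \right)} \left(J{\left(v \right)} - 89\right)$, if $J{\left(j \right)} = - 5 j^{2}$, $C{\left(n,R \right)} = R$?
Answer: $-11570$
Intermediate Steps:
$f{\left(E,H \right)} = H^{2} - 3 H$
$v = 0$ ($v = \sqrt{0} = 0$)
$f{\left(C{\left(-2,0 \right)},-10 \right)} \left(J{\left(v \right)} - 89\right) = - 10 \left(-3 - 10\right) \left(- 5 \cdot 0^{2} - 89\right) = \left(-10\right) \left(-13\right) \left(\left(-5\right) 0 - 89\right) = 130 \left(0 - 89\right) = 130 \left(-89\right) = -11570$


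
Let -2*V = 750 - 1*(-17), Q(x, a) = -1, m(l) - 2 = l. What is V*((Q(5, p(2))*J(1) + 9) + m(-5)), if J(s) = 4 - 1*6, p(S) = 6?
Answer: -3068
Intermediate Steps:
m(l) = 2 + l
J(s) = -2 (J(s) = 4 - 6 = -2)
V = -767/2 (V = -(750 - 1*(-17))/2 = -(750 + 17)/2 = -1/2*767 = -767/2 ≈ -383.50)
V*((Q(5, p(2))*J(1) + 9) + m(-5)) = -767*((-1*(-2) + 9) + (2 - 5))/2 = -767*((2 + 9) - 3)/2 = -767*(11 - 3)/2 = -767/2*8 = -3068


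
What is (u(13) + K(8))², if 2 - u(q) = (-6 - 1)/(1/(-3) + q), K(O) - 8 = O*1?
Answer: 497025/1444 ≈ 344.20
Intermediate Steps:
K(O) = 8 + O (K(O) = 8 + O*1 = 8 + O)
u(q) = 2 + 7/(-⅓ + q) (u(q) = 2 - (-6 - 1)/(1/(-3) + q) = 2 - (-7)/(-⅓ + q) = 2 + 7/(-⅓ + q))
(u(13) + K(8))² = ((19 + 6*13)/(-1 + 3*13) + (8 + 8))² = ((19 + 78)/(-1 + 39) + 16)² = (97/38 + 16)² = (705/38)² = 497025/1444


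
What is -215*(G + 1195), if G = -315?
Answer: -189200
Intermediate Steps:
-215*(G + 1195) = -215*(-315 + 1195) = -215*880 = -189200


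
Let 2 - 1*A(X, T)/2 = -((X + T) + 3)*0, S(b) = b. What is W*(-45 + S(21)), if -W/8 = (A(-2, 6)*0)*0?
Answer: 0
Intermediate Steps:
A(X, T) = 4 (A(X, T) = 4 - 2*(-((X + T) + 3))*0 = 4 - 2*(-((T + X) + 3))*0 = 4 - 2*(-(3 + T + X))*0 = 4 - 2*(-3 - T - X)*0 = 4 - 2*0 = 4 + 0 = 4)
W = 0 (W = -8*4*0*0 = -0*0 = -8*0 = 0)
W*(-45 + S(21)) = 0*(-45 + 21) = 0*(-24) = 0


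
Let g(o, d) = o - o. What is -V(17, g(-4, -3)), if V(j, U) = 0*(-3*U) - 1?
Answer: 1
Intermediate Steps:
g(o, d) = 0
V(j, U) = -1 (V(j, U) = 0 - 1 = -1)
-V(17, g(-4, -3)) = -1*(-1) = 1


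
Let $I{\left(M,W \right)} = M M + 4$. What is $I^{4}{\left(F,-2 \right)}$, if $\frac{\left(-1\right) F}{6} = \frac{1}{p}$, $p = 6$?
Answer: $625$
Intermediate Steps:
$F = -1$ ($F = - \frac{6}{6} = \left(-6\right) \frac{1}{6} = -1$)
$I{\left(M,W \right)} = 4 + M^{2}$ ($I{\left(M,W \right)} = M^{2} + 4 = 4 + M^{2}$)
$I^{4}{\left(F,-2 \right)} = \left(4 + \left(-1\right)^{2}\right)^{4} = \left(4 + 1\right)^{4} = 5^{4} = 625$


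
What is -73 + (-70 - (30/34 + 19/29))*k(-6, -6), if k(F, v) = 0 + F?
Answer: 175619/493 ≈ 356.23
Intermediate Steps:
k(F, v) = F
-73 + (-70 - (30/34 + 19/29))*k(-6, -6) = -73 + (-70 - (30/34 + 19/29))*(-6) = -73 + (-70 - (30*(1/34) + 19*(1/29)))*(-6) = -73 + (-70 - (15/17 + 19/29))*(-6) = -73 + (-70 - 1*758/493)*(-6) = -73 + (-70 - 758/493)*(-6) = -73 - 35268/493*(-6) = -73 + 211608/493 = 175619/493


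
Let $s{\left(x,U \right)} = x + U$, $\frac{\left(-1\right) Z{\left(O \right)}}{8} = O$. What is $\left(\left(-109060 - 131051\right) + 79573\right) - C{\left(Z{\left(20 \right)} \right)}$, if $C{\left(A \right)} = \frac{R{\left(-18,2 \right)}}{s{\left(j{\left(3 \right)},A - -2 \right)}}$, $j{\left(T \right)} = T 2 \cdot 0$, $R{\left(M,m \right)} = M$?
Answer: $- \frac{12682511}{79} \approx -1.6054 \cdot 10^{5}$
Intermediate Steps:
$j{\left(T \right)} = 0$ ($j{\left(T \right)} = 2 T 0 = 0$)
$Z{\left(O \right)} = - 8 O$
$s{\left(x,U \right)} = U + x$
$C{\left(A \right)} = - \frac{18}{2 + A}$ ($C{\left(A \right)} = - \frac{18}{\left(A - -2\right) + 0} = - \frac{18}{\left(A + 2\right) + 0} = - \frac{18}{\left(2 + A\right) + 0} = - \frac{18}{2 + A}$)
$\left(\left(-109060 - 131051\right) + 79573\right) - C{\left(Z{\left(20 \right)} \right)} = \left(\left(-109060 - 131051\right) + 79573\right) - - \frac{18}{2 - 160} = \left(-240111 + 79573\right) - - \frac{18}{2 - 160} = -160538 - - \frac{18}{-158} = -160538 - \left(-18\right) \left(- \frac{1}{158}\right) = -160538 - \frac{9}{79} = - \frac{12682511}{79}$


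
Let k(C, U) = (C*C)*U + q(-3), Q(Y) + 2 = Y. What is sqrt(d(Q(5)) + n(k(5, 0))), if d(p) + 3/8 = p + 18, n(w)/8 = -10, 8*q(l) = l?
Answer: 5*I*sqrt(38)/4 ≈ 7.7055*I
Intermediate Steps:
Q(Y) = -2 + Y
q(l) = l/8
k(C, U) = -3/8 + U*C**2 (k(C, U) = (C*C)*U + (1/8)*(-3) = C**2*U - 3/8 = U*C**2 - 3/8 = -3/8 + U*C**2)
n(w) = -80 (n(w) = 8*(-10) = -80)
d(p) = 141/8 + p (d(p) = -3/8 + (p + 18) = -3/8 + (18 + p) = 141/8 + p)
sqrt(d(Q(5)) + n(k(5, 0))) = sqrt((141/8 + (-2 + 5)) - 80) = sqrt((141/8 + 3) - 80) = sqrt(165/8 - 80) = sqrt(-475/8) = 5*I*sqrt(38)/4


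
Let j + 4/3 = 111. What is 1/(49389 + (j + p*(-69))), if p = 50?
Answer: 3/138146 ≈ 2.1716e-5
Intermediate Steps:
j = 329/3 (j = -4/3 + 111 = 329/3 ≈ 109.67)
1/(49389 + (j + p*(-69))) = 1/(49389 + (329/3 + 50*(-69))) = 1/(49389 + (329/3 - 3450)) = 1/(49389 - 10021/3) = 1/(138146/3) = 3/138146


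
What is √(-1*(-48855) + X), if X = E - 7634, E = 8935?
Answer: 2*√12539 ≈ 223.96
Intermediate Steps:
X = 1301 (X = 8935 - 7634 = 1301)
√(-1*(-48855) + X) = √(-1*(-48855) + 1301) = √(48855 + 1301) = √50156 = 2*√12539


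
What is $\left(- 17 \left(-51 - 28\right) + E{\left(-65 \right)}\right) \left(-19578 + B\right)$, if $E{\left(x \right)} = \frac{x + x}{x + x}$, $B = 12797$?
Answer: $-9113664$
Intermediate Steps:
$E{\left(x \right)} = 1$ ($E{\left(x \right)} = \frac{2 x}{2 x} = 2 x \frac{1}{2 x} = 1$)
$\left(- 17 \left(-51 - 28\right) + E{\left(-65 \right)}\right) \left(-19578 + B\right) = \left(- 17 \left(-51 - 28\right) + 1\right) \left(-19578 + 12797\right) = \left(\left(-17\right) \left(-79\right) + 1\right) \left(-6781\right) = \left(1343 + 1\right) \left(-6781\right) = 1344 \left(-6781\right) = -9113664$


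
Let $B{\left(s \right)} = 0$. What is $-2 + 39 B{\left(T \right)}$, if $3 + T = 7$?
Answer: $-2$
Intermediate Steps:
$T = 4$ ($T = -3 + 7 = 4$)
$-2 + 39 B{\left(T \right)} = -2 + 39 \cdot 0 = -2 + 0 = -2$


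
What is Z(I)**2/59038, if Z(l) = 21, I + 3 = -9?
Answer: 63/8434 ≈ 0.0074698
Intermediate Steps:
I = -12 (I = -3 - 9 = -12)
Z(I)**2/59038 = 21**2/59038 = 441*(1/59038) = 63/8434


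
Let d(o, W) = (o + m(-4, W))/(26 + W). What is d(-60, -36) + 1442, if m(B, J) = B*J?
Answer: 7168/5 ≈ 1433.6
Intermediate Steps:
d(o, W) = (o - 4*W)/(26 + W)
d(-60, -36) + 1442 = (-60 - 4*(-36))/(26 - 36) + 1442 = (-60 + 144)/(-10) + 1442 = -⅒*84 + 1442 = -42/5 + 1442 = 7168/5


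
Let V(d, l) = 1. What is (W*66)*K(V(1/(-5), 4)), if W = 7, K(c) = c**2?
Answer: 462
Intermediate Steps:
(W*66)*K(V(1/(-5), 4)) = (7*66)*1**2 = 462*1 = 462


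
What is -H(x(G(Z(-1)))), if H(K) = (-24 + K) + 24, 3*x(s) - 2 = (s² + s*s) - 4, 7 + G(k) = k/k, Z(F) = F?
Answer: -70/3 ≈ -23.333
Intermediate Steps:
G(k) = -6 (G(k) = -7 + k/k = -7 + 1 = -6)
x(s) = -⅔ + 2*s²/3 (x(s) = ⅔ + ((s² + s*s) - 4)/3 = ⅔ + ((s² + s²) - 4)/3 = ⅔ + (2*s² - 4)/3 = ⅔ + (-4 + 2*s²)/3 = ⅔ + (-4/3 + 2*s²/3) = -⅔ + 2*s²/3)
H(K) = K
-H(x(G(Z(-1)))) = -(-⅔ + (⅔)*(-6)²) = -(-⅔ + (⅔)*36) = -(-⅔ + 24) = -1*70/3 = -70/3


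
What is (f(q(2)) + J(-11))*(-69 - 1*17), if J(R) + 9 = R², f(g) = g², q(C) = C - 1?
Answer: -9718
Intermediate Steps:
q(C) = -1 + C
J(R) = -9 + R²
(f(q(2)) + J(-11))*(-69 - 1*17) = ((-1 + 2)² + (-9 + (-11)²))*(-69 - 1*17) = (1² + (-9 + 121))*(-69 - 17) = (1 + 112)*(-86) = 113*(-86) = -9718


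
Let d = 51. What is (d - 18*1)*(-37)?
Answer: -1221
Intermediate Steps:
(d - 18*1)*(-37) = (51 - 18*1)*(-37) = (51 - 18)*(-37) = 33*(-37) = -1221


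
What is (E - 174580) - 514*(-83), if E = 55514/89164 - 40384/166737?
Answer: -980605527115991/7433468934 ≈ -1.3192e+5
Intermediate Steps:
E = 2827719421/7433468934 (E = 55514*(1/89164) - 40384*1/166737 = 27757/44582 - 40384/166737 = 2827719421/7433468934 ≈ 0.38040)
(E - 174580) - 514*(-83) = (2827719421/7433468934 - 174580) - 514*(-83) = -1297732178778299/7433468934 + 42662 = -980605527115991/7433468934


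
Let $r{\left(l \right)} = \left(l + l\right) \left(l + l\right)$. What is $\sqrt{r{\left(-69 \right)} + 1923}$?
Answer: $\sqrt{20967} \approx 144.8$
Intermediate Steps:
$r{\left(l \right)} = 4 l^{2}$ ($r{\left(l \right)} = 2 l 2 l = 4 l^{2}$)
$\sqrt{r{\left(-69 \right)} + 1923} = \sqrt{4 \left(-69\right)^{2} + 1923} = \sqrt{4 \cdot 4761 + 1923} = \sqrt{19044 + 1923} = \sqrt{20967}$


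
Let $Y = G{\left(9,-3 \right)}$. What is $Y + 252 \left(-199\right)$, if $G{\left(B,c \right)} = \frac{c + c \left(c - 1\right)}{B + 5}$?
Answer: $- \frac{702063}{14} \approx -50147.0$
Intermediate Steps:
$G{\left(B,c \right)} = \frac{c + c \left(-1 + c\right)}{5 + B}$
$Y = \frac{9}{14}$ ($Y = \frac{\left(-3\right)^{2}}{5 + 9} = \frac{9}{14} \approx 0.64286$)
$Y + 252 \left(-199\right) = \frac{9}{14} + 252 \left(-199\right) = \frac{9}{14} - 50148 = - \frac{702063}{14}$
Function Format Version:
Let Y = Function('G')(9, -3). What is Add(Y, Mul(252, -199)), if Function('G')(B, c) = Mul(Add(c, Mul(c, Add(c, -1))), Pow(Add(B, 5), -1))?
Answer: Rational(-702063, 14) ≈ -50147.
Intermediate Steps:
Function('G')(B, c) = Mul(Pow(Add(5, B), -1), Add(c, Mul(c, Add(-1, c)))) (Function('G')(B, c) = Mul(Add(c, Mul(c, Add(-1, c))), Pow(Add(5, B), -1)) = Mul(Pow(Add(5, B), -1), Add(c, Mul(c, Add(-1, c)))))
Y = Rational(9, 14) (Y = Mul(Pow(-3, 2), Pow(Add(5, 9), -1)) = Mul(9, Pow(14, -1)) = Mul(9, Rational(1, 14)) = Rational(9, 14) ≈ 0.64286)
Add(Y, Mul(252, -199)) = Add(Rational(9, 14), Mul(252, -199)) = Add(Rational(9, 14), -50148) = Rational(-702063, 14)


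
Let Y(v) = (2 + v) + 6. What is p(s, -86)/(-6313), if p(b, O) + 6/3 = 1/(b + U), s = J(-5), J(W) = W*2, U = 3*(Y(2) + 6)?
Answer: 75/239894 ≈ 0.00031264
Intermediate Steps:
Y(v) = 8 + v
U = 48 (U = 3*((8 + 2) + 6) = 3*(10 + 6) = 3*16 = 48)
J(W) = 2*W
s = -10 (s = 2*(-5) = -10)
p(b, O) = -2 + 1/(48 + b) (p(b, O) = -2 + 1/(b + 48) = -2 + 1/(48 + b))
p(s, -86)/(-6313) = ((-95 - 2*(-10))/(48 - 10))/(-6313) = ((-95 + 20)/38)*(-1/6313) = ((1/38)*(-75))*(-1/6313) = -75/38*(-1/6313) = 75/239894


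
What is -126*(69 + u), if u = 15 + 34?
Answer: -14868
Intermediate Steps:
u = 49
-126*(69 + u) = -126*(69 + 49) = -126*118 = -14868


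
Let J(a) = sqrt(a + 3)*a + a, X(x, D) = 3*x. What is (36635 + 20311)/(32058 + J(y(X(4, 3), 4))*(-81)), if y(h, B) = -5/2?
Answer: 544327832/308361291 - 569460*sqrt(2)/102787097 ≈ 1.7574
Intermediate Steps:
y(h, B) = -5/2 (y(h, B) = -5*1/2 = -5/2)
J(a) = a + a*sqrt(3 + a) (J(a) = sqrt(3 + a)*a + a = a*sqrt(3 + a) + a = a + a*sqrt(3 + a))
(36635 + 20311)/(32058 + J(y(X(4, 3), 4))*(-81)) = (36635 + 20311)/(32058 - 5*(1 + sqrt(3 - 5/2))/2*(-81)) = 56946/(32058 - 5*(1 + sqrt(1/2))/2*(-81)) = 56946/(32058 - 5*(1 + sqrt(2)/2)/2*(-81)) = 56946/(32058 + (-5/2 - 5*sqrt(2)/4)*(-81)) = 56946/(32058 + (405/2 + 405*sqrt(2)/4)) = 56946/(64521/2 + 405*sqrt(2)/4)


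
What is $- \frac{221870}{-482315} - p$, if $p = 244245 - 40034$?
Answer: $- \frac{19698761319}{96463} \approx -2.0421 \cdot 10^{5}$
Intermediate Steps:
$p = 204211$
$- \frac{221870}{-482315} - p = - \frac{221870}{-482315} - 204211 = \left(-221870\right) \left(- \frac{1}{482315}\right) - 204211 = \frac{44374}{96463} - 204211 = - \frac{19698761319}{96463}$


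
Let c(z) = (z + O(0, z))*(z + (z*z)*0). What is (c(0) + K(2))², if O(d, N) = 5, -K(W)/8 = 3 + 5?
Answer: 4096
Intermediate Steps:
K(W) = -64 (K(W) = -8*(3 + 5) = -8*8 = -64)
c(z) = z*(5 + z) (c(z) = (z + 5)*(z + (z*z)*0) = (5 + z)*(z + z²*0) = (5 + z)*(z + 0) = (5 + z)*z = z*(5 + z))
(c(0) + K(2))² = (0*(5 + 0) - 64)² = (0*5 - 64)² = (0 - 64)² = (-64)² = 4096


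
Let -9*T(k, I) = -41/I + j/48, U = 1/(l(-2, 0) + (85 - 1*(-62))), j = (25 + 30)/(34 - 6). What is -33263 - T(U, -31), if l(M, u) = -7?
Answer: -12472769879/374976 ≈ -33263.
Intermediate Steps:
j = 55/28 ≈ 1.9643
U = 1/140 (U = 1/(-7 + (85 - 1*(-62))) = 1/(-7 + (85 + 62)) = 1/(-7 + 147) = 1/140 ≈ 0.0071429)
T(k, I) = -55/12096 + 41/(9*I) (T(k, I) = -(-41/I + (55/28)/48)/9 = -(-41/I + (55/28)*(1/48))/9 = -(-41/I + 55/1344)/9 = -(55/1344 - 41/I)/9 = -55/12096 + 41/(9*I))
-33263 - T(U, -31) = -33263 - (55104 - 55*(-31))/(12096*(-31)) = -33263 - (-1)*(55104 + 1705)/(12096*31) = -33263 - (-1)*56809/(12096*31) = -33263 - 1*(-56809/374976) = -33263 + 56809/374976 = -12472769879/374976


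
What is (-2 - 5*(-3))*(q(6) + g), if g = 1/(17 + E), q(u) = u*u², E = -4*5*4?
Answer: 176891/63 ≈ 2807.8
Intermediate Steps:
E = -80 (E = -20*4 = -80)
q(u) = u³
g = -1/63 (g = 1/(17 - 80) = 1/(-63) = -1/63 ≈ -0.015873)
(-2 - 5*(-3))*(q(6) + g) = (-2 - 5*(-3))*(6³ - 1/63) = (-2 + 15)*(216 - 1/63) = 13*(13607/63) = 176891/63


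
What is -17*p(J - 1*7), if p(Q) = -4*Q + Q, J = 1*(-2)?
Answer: -459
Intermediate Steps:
J = -2
p(Q) = -3*Q
-17*p(J - 1*7) = -(-51)*(-2 - 1*7) = -(-51)*(-2 - 7) = -(-51)*(-9) = -17*27 = -459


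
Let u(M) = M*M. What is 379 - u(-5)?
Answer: 354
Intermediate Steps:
u(M) = M**2
379 - u(-5) = 379 - 1*(-5)**2 = 379 - 1*25 = 379 - 25 = 354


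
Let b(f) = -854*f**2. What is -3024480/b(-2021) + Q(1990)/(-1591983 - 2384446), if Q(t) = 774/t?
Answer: 5982573466214391/6900440496403764485 ≈ 0.00086698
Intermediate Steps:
-3024480/b(-2021) + Q(1990)/(-1591983 - 2384446) = -3024480/((-854*(-2021)**2)) + (774/1990)/(-1591983 - 2384446) = -3024480/((-854*4084441)) + (774*(1/1990))/(-3976429) = -3024480/(-3488112614) + (387/995)*(-1/3976429) = -3024480*(-1/3488112614) - 387/3956546855 = 1512240/1744056307 - 387/3956546855 = 5982573466214391/6900440496403764485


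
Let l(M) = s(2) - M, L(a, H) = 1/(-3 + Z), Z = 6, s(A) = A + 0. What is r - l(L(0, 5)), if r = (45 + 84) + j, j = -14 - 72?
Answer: 124/3 ≈ 41.333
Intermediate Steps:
s(A) = A
j = -86
L(a, H) = ⅓ (L(a, H) = 1/(-3 + 6) = 1/3 = ⅓)
l(M) = 2 - M
r = 43 (r = (45 + 84) - 86 = 129 - 86 = 43)
r - l(L(0, 5)) = 43 - (2 - 1*⅓) = 43 - (2 - ⅓) = 43 - 1*5/3 = 43 - 5/3 = 124/3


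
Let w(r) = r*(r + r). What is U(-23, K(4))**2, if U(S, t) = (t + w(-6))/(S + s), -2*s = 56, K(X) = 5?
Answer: 5929/2601 ≈ 2.2795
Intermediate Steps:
s = -28 (s = -1/2*56 = -28)
w(r) = 2*r**2 (w(r) = r*(2*r) = 2*r**2)
U(S, t) = (72 + t)/(-28 + S) (U(S, t) = (t + 2*(-6)**2)/(S - 28) = (t + 2*36)/(-28 + S) = (t + 72)/(-28 + S) = (72 + t)/(-28 + S))
U(-23, K(4))**2 = ((72 + 5)/(-28 - 23))**2 = (77/(-51))**2 = (-1/51*77)**2 = (-77/51)**2 = 5929/2601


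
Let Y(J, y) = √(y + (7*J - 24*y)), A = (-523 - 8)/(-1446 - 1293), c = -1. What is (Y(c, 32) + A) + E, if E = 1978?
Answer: 1806091/913 + I*√743 ≈ 1978.2 + 27.258*I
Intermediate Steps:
A = 177/913 (A = -531/(-2739) = -531*(-1/2739) = 177/913 ≈ 0.19387)
Y(J, y) = √(-23*y + 7*J) (Y(J, y) = √(y + (-24*y + 7*J)) = √(-23*y + 7*J))
(Y(c, 32) + A) + E = (√(-23*32 + 7*(-1)) + 177/913) + 1978 = (√(-736 - 7) + 177/913) + 1978 = (√(-743) + 177/913) + 1978 = (I*√743 + 177/913) + 1978 = (177/913 + I*√743) + 1978 = 1806091/913 + I*√743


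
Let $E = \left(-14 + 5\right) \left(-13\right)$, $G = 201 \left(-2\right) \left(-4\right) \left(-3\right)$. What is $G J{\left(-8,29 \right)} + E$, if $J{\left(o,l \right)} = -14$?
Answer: $67653$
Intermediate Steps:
$G = -4824$ ($G = 201 \cdot 8 \left(-3\right) = 201 \left(-24\right) = -4824$)
$E = 117$ ($E = \left(-9\right) \left(-13\right) = 117$)
$G J{\left(-8,29 \right)} + E = \left(-4824\right) \left(-14\right) + 117 = 67536 + 117 = 67653$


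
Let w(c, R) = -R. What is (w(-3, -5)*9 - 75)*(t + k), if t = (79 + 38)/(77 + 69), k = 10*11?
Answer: -242655/73 ≈ -3324.0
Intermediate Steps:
k = 110
t = 117/146 ≈ 0.80137
(w(-3, -5)*9 - 75)*(t + k) = (-1*(-5)*9 - 75)*(117/146 + 110) = (5*9 - 75)*(16177/146) = (45 - 75)*(16177/146) = -30*16177/146 = -242655/73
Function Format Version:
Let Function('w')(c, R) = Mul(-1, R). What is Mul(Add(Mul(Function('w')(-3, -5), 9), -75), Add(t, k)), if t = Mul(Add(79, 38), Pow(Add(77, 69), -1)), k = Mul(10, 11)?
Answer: Rational(-242655, 73) ≈ -3324.0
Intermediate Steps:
k = 110
t = Rational(117, 146) (t = Mul(117, Pow(146, -1)) = Mul(117, Rational(1, 146)) = Rational(117, 146) ≈ 0.80137)
Mul(Add(Mul(Function('w')(-3, -5), 9), -75), Add(t, k)) = Mul(Add(Mul(Mul(-1, -5), 9), -75), Add(Rational(117, 146), 110)) = Mul(Add(Mul(5, 9), -75), Rational(16177, 146)) = Mul(Add(45, -75), Rational(16177, 146)) = Mul(-30, Rational(16177, 146)) = Rational(-242655, 73)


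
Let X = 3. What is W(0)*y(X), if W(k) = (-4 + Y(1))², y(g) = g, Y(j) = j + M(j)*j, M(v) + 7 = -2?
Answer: 432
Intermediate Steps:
M(v) = -9 (M(v) = -7 - 2 = -9)
Y(j) = -8*j (Y(j) = j - 9*j = -8*j)
W(k) = 144 (W(k) = (-4 - 8*1)² = (-4 - 8)² = (-12)² = 144)
W(0)*y(X) = 144*3 = 432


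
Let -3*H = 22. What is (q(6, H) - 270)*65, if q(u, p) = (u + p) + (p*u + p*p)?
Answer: -153010/9 ≈ -17001.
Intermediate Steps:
H = -22/3 (H = -1/3*22 = -22/3 ≈ -7.3333)
q(u, p) = p + u + p**2 + p*u (q(u, p) = (p + u) + (p*u + p**2) = (p + u) + (p**2 + p*u) = p + u + p**2 + p*u)
(q(6, H) - 270)*65 = ((-22/3 + 6 + (-22/3)**2 - 22/3*6) - 270)*65 = ((-22/3 + 6 + 484/9 - 44) - 270)*65 = (76/9 - 270)*65 = -2354/9*65 = -153010/9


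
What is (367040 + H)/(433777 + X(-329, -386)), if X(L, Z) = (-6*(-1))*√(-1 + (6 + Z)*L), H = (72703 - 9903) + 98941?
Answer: 229373035837/188157985045 - 9518058*√13891/188157985045 ≈ 1.2131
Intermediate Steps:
H = 161741 (H = 62800 + 98941 = 161741)
X(L, Z) = 6*√(-1 + L*(6 + Z))
(367040 + H)/(433777 + X(-329, -386)) = (367040 + 161741)/(433777 + 6*√(-1 + 6*(-329) - 329*(-386))) = 528781/(433777 + 6*√(-1 - 1974 + 126994)) = 528781/(433777 + 6*√125019) = 528781/(433777 + 6*(3*√13891)) = 528781/(433777 + 18*√13891)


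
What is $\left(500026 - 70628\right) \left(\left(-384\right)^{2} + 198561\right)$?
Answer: $148579007766$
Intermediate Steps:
$\left(500026 - 70628\right) \left(\left(-384\right)^{2} + 198561\right) = 429398 \left(147456 + 198561\right) = 429398 \cdot 346017 = 148579007766$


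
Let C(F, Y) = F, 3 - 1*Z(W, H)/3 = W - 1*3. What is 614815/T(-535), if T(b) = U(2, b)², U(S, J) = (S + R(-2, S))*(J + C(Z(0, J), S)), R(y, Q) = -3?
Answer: 614815/267289 ≈ 2.3002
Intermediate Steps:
Z(W, H) = 18 - 3*W (Z(W, H) = 9 - 3*(W - 1*3) = 9 - 3*(W - 3) = 9 - 3*(-3 + W) = 9 + (9 - 3*W) = 18 - 3*W)
U(S, J) = (-3 + S)*(18 + J) (U(S, J) = (S - 3)*(J + (18 - 3*0)) = (-3 + S)*(J + (18 + 0)) = (-3 + S)*(J + 18) = (-3 + S)*(18 + J))
T(b) = (-18 - b)² (T(b) = (-54 - 3*b + 18*2 + b*2)² = (-54 - 3*b + 36 + 2*b)² = (-18 - b)²)
614815/T(-535) = 614815/((18 - 535)²) = 614815/((-517)²) = 614815/267289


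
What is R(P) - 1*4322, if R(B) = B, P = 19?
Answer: -4303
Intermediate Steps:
R(P) - 1*4322 = 19 - 1*4322 = 19 - 4322 = -4303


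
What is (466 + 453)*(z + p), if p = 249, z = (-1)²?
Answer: 229750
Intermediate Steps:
z = 1
(466 + 453)*(z + p) = (466 + 453)*(1 + 249) = 919*250 = 229750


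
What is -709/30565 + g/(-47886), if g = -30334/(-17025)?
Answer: -57894589606/2491839591975 ≈ -0.023234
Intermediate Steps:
g = 30334/17025 (g = -30334*(-1/17025) = 30334/17025 ≈ 1.7817)
-709/30565 + g/(-47886) = -709/30565 + (30334/17025)/(-47886) = -709*1/30565 + (30334/17025)*(-1/47886) = -709/30565 - 15167/407629575 = -57894589606/2491839591975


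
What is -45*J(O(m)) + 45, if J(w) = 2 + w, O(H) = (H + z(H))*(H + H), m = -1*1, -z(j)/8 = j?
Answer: 585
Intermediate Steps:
z(j) = -8*j
m = -1
O(H) = -14*H² (O(H) = (H - 8*H)*(H + H) = (-7*H)*(2*H) = -14*H²)
-45*J(O(m)) + 45 = -45*(2 - 14*(-1)²) + 45 = -45*(2 - 14*1) + 45 = -45*(2 - 14) + 45 = -45*(-12) + 45 = 540 + 45 = 585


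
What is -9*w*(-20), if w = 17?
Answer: 3060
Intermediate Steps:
-9*w*(-20) = -9*17*(-20) = -153*(-20) = 3060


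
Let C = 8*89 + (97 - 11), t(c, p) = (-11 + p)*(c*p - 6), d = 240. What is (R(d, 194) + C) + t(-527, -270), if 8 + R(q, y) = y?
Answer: -39980820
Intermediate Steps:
R(q, y) = -8 + y
t(c, p) = (-11 + p)*(-6 + c*p)
C = 798 (C = 712 + 86 = 798)
(R(d, 194) + C) + t(-527, -270) = ((-8 + 194) + 798) + (66 - 6*(-270) - 527*(-270)**2 - 11*(-527)*(-270)) = (186 + 798) + (66 + 1620 - 527*72900 - 1565190) = 984 + (66 + 1620 - 38418300 - 1565190) = 984 - 39981804 = -39980820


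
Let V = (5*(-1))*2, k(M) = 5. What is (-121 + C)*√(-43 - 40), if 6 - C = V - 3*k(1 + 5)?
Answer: -90*I*√83 ≈ -819.94*I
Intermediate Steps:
V = -10 (V = -5*2 = -10)
C = 31 (C = 6 - (-10 - 3*5) = 6 - (-10 - 15) = 6 - 1*(-25) = 6 + 25 = 31)
(-121 + C)*√(-43 - 40) = (-121 + 31)*√(-43 - 40) = -90*I*√83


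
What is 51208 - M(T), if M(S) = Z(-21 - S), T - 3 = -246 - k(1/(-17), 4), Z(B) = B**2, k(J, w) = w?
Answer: 132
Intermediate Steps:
T = -247 (T = 3 + (-246 - 1*4) = 3 + (-246 - 4) = 3 - 250 = -247)
M(S) = (-21 - S)**2
51208 - M(T) = 51208 - (21 - 247)**2 = 51208 - 1*(-226)**2 = 51208 - 1*51076 = 51208 - 51076 = 132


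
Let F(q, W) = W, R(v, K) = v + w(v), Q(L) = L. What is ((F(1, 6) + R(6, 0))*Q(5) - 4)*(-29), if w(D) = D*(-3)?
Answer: 986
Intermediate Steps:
w(D) = -3*D
R(v, K) = -2*v (R(v, K) = v - 3*v = -2*v)
((F(1, 6) + R(6, 0))*Q(5) - 4)*(-29) = ((6 - 2*6)*5 - 4)*(-29) = ((6 - 12)*5 - 4)*(-29) = (-6*5 - 4)*(-29) = (-30 - 4)*(-29) = -34*(-29) = 986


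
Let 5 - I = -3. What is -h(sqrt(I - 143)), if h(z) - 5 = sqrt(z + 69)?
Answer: -5 - sqrt(69 + 3*I*sqrt(15)) ≈ -13.336 - 0.69693*I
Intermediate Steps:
I = 8 (I = 5 - 1*(-3) = 5 + 3 = 8)
h(z) = 5 + sqrt(69 + z) (h(z) = 5 + sqrt(z + 69) = 5 + sqrt(69 + z))
-h(sqrt(I - 143)) = -(5 + sqrt(69 + sqrt(8 - 143))) = -(5 + sqrt(69 + sqrt(-135))) = -(5 + sqrt(69 + 3*I*sqrt(15))) = -5 - sqrt(69 + 3*I*sqrt(15))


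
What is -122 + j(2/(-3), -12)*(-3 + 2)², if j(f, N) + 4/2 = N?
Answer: -136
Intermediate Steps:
j(f, N) = -2 + N
-122 + j(2/(-3), -12)*(-3 + 2)² = -122 + (-2 - 12)*(-3 + 2)² = -122 - 14*(-1)² = -122 - 14*1 = -122 - 14 = -136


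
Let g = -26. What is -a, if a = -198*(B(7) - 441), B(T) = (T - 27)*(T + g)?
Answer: -12078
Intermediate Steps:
B(T) = (-27 + T)*(-26 + T) (B(T) = (T - 27)*(T - 26) = (-27 + T)*(-26 + T))
a = 12078 (a = -198*((702 + 7² - 53*7) - 441) = -198*((702 + 49 - 371) - 441) = -198*(380 - 441) = -198*(-61) = 12078)
-a = -1*12078 = -12078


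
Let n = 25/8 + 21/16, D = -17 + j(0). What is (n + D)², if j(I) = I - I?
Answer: 40401/256 ≈ 157.82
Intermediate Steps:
j(I) = 0
D = -17 (D = -17 + 0 = -17)
n = 71/16 (n = 25*(⅛) + 21*(1/16) = 25/8 + 21/16 = 71/16 ≈ 4.4375)
(n + D)² = (71/16 - 17)² = (-201/16)² = 40401/256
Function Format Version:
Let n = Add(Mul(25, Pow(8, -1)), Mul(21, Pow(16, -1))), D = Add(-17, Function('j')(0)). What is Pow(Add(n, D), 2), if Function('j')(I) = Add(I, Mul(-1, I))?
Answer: Rational(40401, 256) ≈ 157.82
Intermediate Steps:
Function('j')(I) = 0
D = -17 (D = Add(-17, 0) = -17)
n = Rational(71, 16) (n = Add(Mul(25, Rational(1, 8)), Mul(21, Rational(1, 16))) = Add(Rational(25, 8), Rational(21, 16)) = Rational(71, 16) ≈ 4.4375)
Pow(Add(n, D), 2) = Pow(Add(Rational(71, 16), -17), 2) = Pow(Rational(-201, 16), 2) = Rational(40401, 256)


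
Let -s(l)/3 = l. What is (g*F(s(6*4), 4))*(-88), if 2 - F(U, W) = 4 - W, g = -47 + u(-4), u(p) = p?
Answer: 8976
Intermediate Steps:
s(l) = -3*l
g = -51 (g = -47 - 4 = -51)
F(U, W) = -2 + W (F(U, W) = 2 - (4 - W) = 2 + (-4 + W) = -2 + W)
(g*F(s(6*4), 4))*(-88) = -51*(-2 + 4)*(-88) = -51*2*(-88) = -102*(-88) = 8976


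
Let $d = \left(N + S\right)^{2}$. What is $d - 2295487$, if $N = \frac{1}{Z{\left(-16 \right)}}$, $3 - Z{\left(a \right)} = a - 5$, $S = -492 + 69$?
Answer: $- \frac{1219157711}{576} \approx -2.1166 \cdot 10^{6}$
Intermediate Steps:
$S = -423$
$Z{\left(a \right)} = 8 - a$ ($Z{\left(a \right)} = 3 - \left(a - 5\right) = 3 - \left(-5 + a\right) = 8 - a$)
$N = \frac{1}{24}$ ($N = \frac{1}{8 - -16} = \frac{1}{8 + 16} = \frac{1}{24} \approx 0.041667$)
$d = \frac{103042801}{576}$ ($d = \left(\frac{1}{24} - 423\right)^{2} = \left(- \frac{10151}{24}\right)^{2} = \frac{103042801}{576} \approx 1.7889 \cdot 10^{5}$)
$d - 2295487 = \frac{103042801}{576} - 2295487 = - \frac{1219157711}{576}$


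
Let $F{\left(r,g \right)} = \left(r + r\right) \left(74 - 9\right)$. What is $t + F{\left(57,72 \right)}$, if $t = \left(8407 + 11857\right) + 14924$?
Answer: $42598$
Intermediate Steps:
$t = 35188$ ($t = 20264 + 14924 = 35188$)
$F{\left(r,g \right)} = 130 r$ ($F{\left(r,g \right)} = 2 r 65 = 130 r$)
$t + F{\left(57,72 \right)} = 35188 + 130 \cdot 57 = 35188 + 7410 = 42598$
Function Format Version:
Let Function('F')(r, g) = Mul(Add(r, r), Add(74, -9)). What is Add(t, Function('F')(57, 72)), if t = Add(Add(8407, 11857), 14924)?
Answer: 42598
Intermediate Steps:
t = 35188 (t = Add(20264, 14924) = 35188)
Function('F')(r, g) = Mul(130, r) (Function('F')(r, g) = Mul(Mul(2, r), 65) = Mul(130, r))
Add(t, Function('F')(57, 72)) = Add(35188, Mul(130, 57)) = Add(35188, 7410) = 42598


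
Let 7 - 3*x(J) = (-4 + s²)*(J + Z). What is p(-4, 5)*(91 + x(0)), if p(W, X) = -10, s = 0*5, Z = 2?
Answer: -960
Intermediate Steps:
s = 0
x(J) = 5 + 4*J/3 (x(J) = 7/3 - (-4 + 0²)*(J + 2)/3 = 7/3 - (-4 + 0)*(2 + J)/3 = 7/3 - (-4)*(2 + J)/3 = 7/3 - (-8 - 4*J)/3 = 7/3 + (8/3 + 4*J/3) = 5 + 4*J/3)
p(-4, 5)*(91 + x(0)) = -10*(91 + (5 + (4/3)*0)) = -10*(91 + (5 + 0)) = -10*(91 + 5) = -10*96 = -960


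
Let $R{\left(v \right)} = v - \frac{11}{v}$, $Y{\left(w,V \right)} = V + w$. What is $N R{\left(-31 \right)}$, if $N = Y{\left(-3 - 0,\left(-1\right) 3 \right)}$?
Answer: $\frac{5700}{31} \approx 183.87$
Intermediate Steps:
$N = -6$ ($N = \left(-1\right) 3 - 3 = -3 + \left(-3 + 0\right) = -3 - 3 = -6$)
$N R{\left(-31 \right)} = - 6 \left(-31 - \frac{11}{-31}\right) = - 6 \left(-31 - - \frac{11}{31}\right) = - 6 \left(-31 + \frac{11}{31}\right) = \left(-6\right) \left(- \frac{950}{31}\right) = \frac{5700}{31}$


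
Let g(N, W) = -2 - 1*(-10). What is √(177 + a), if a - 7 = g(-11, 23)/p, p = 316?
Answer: √1148502/79 ≈ 13.566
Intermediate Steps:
g(N, W) = 8 (g(N, W) = -2 + 10 = 8)
a = 555/79 (a = 7 + 8/316 = 7 + 8*(1/316) = 7 + 2/79 = 555/79 ≈ 7.0253)
√(177 + a) = √(177 + 555/79) = √(14538/79) = √1148502/79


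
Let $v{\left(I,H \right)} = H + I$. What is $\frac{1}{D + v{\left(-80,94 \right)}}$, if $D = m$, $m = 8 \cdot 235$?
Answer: $\frac{1}{1894} \approx 0.00052798$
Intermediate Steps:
$m = 1880$
$D = 1880$
$\frac{1}{D + v{\left(-80,94 \right)}} = \frac{1}{1880 + \left(94 - 80\right)} = \frac{1}{1880 + 14} = \frac{1}{1894}$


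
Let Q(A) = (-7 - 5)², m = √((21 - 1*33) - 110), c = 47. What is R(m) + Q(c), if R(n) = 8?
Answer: 152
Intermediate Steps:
m = I*√122 (m = √((21 - 33) - 110) = √(-12 - 110) = √(-122) = I*√122 ≈ 11.045*I)
Q(A) = 144 (Q(A) = (-12)² = 144)
R(m) + Q(c) = 8 + 144 = 152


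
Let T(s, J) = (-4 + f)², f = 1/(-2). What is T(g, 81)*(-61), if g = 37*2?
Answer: -4941/4 ≈ -1235.3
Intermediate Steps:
f = -½ ≈ -0.50000
g = 74
T(s, J) = 81/4 (T(s, J) = (-4 - ½)² = (-9/2)² = 81/4)
T(g, 81)*(-61) = (81/4)*(-61) = -4941/4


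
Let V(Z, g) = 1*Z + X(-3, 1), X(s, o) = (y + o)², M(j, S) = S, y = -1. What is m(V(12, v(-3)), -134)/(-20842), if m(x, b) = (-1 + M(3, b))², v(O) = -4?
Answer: -18225/20842 ≈ -0.87444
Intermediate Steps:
X(s, o) = (-1 + o)²
V(Z, g) = Z (V(Z, g) = 1*Z + (-1 + 1)² = Z + 0² = Z + 0 = Z)
m(x, b) = (-1 + b)²
m(V(12, v(-3)), -134)/(-20842) = (-1 - 134)²/(-20842) = (-135)²*(-1/20842) = 18225*(-1/20842) = -18225/20842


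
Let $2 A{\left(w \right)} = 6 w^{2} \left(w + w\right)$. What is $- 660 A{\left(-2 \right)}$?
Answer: $31680$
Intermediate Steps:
$A{\left(w \right)} = 6 w^{3}$ ($A{\left(w \right)} = \frac{6 w^{2} \left(w + w\right)}{2} = \frac{6 w^{2} \cdot 2 w}{2} = \frac{12 w^{3}}{2} = 6 w^{3}$)
$- 660 A{\left(-2 \right)} = - 660 \cdot 6 \left(-2\right)^{3} = - 660 \cdot 6 \left(-8\right) = \left(-660\right) \left(-48\right) = 31680$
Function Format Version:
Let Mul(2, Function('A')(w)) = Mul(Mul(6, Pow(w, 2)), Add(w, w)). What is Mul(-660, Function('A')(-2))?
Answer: 31680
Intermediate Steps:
Function('A')(w) = Mul(6, Pow(w, 3)) (Function('A')(w) = Mul(Rational(1, 2), Mul(Mul(6, Pow(w, 2)), Add(w, w))) = Mul(Rational(1, 2), Mul(Mul(6, Pow(w, 2)), Mul(2, w))) = Mul(Rational(1, 2), Mul(12, Pow(w, 3))) = Mul(6, Pow(w, 3)))
Mul(-660, Function('A')(-2)) = Mul(-660, Mul(6, Pow(-2, 3))) = Mul(-660, Mul(6, -8)) = Mul(-660, -48) = 31680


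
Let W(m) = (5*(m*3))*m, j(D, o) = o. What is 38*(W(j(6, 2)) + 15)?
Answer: 2850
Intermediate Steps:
W(m) = 15*m**2 (W(m) = (5*(3*m))*m = (15*m)*m = 15*m**2)
38*(W(j(6, 2)) + 15) = 38*(15*2**2 + 15) = 38*(15*4 + 15) = 38*(60 + 15) = 38*75 = 2850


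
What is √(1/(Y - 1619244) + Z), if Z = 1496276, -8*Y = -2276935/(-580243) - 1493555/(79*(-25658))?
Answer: 2*√717613882546397151904913426213923221934297/1385063091443881817 ≈ 1223.2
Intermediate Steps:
Y = -5481931094035/9409136933008 (Y = -(-2276935/(-580243) - 1493555/(79*(-25658)))/8 = -(-2276935*(-1/580243) - 1493555/(-2026982))/8 = -(2276935/580243 - 1493555*(-1/2026982))/8 = -(2276935/580243 + 1493555/2026982)/8 = -⅛*5481931094035/1176142116626 = -5481931094035/9409136933008 ≈ -0.58262)
√(1/(Y - 1619244) + Z) = √(1/(-5481931094035/9409136933008 - 1619244) + 1496276) = √(1/(-15235694005882699987/9409136933008) + 1496276) = √(-9409136933008/15235694005882699987 + 1496276) = √(22796803284336733668815404/15235694005882699987) = 2*√717613882546397151904913426213923221934297/1385063091443881817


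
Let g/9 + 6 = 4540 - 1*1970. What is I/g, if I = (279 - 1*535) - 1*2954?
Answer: -535/3846 ≈ -0.13911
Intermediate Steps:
g = 23076 (g = -54 + 9*(4540 - 1*1970) = -54 + 9*(4540 - 1970) = -54 + 9*2570 = -54 + 23130 = 23076)
I = -3210 (I = (279 - 535) - 2954 = -256 - 2954 = -3210)
I/g = -3210/23076 = -3210*1/23076 = -535/3846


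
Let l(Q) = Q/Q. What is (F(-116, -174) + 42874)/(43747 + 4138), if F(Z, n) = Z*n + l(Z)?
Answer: 63059/47885 ≈ 1.3169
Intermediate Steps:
l(Q) = 1
F(Z, n) = 1 + Z*n (F(Z, n) = Z*n + 1 = 1 + Z*n)
(F(-116, -174) + 42874)/(43747 + 4138) = ((1 - 116*(-174)) + 42874)/(43747 + 4138) = ((1 + 20184) + 42874)/47885 = (20185 + 42874)*(1/47885) = 63059*(1/47885) = 63059/47885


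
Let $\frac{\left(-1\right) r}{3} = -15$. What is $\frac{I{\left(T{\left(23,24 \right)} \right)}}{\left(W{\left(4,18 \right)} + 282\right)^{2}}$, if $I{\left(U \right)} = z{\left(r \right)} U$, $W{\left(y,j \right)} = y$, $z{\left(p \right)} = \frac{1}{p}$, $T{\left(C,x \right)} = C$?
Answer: $\frac{23}{3680820} \approx 6.2486 \cdot 10^{-6}$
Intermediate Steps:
$r = 45$ ($r = \left(-3\right) \left(-15\right) = 45$)
$I{\left(U \right)} = \frac{U}{45}$
$\frac{I{\left(T{\left(23,24 \right)} \right)}}{\left(W{\left(4,18 \right)} + 282\right)^{2}} = \frac{\frac{1}{45} \cdot 23}{\left(4 + 282\right)^{2}} = \frac{23}{45 \cdot 286^{2}} = \frac{23}{45 \cdot 81796} = \frac{23}{45} \cdot \frac{1}{81796} = \frac{23}{3680820}$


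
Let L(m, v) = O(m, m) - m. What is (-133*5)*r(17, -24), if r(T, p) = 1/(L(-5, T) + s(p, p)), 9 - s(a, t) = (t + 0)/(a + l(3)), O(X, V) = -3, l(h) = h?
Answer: -4655/69 ≈ -67.464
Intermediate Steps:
s(a, t) = 9 - t/(3 + a) (s(a, t) = 9 - (t + 0)/(a + 3) = 9 - t/(3 + a))
L(m, v) = -3 - m
r(T, p) = 1/(2 + (27 + 8*p)/(3 + p)) (r(T, p) = 1/((-3 - 1*(-5)) + (27 - p + 9*p)/(3 + p)) = 1/((-3 + 5) + (27 + 8*p)/(3 + p)) = 1/(2 + (27 + 8*p)/(3 + p)))
(-133*5)*r(17, -24) = (-133*5)*((3 - 24)/(33 + 10*(-24))) = -665*(-21)/(33 - 240) = -665*(-21)/(-207) = -(-665)*(-21)/207 = -665*7/69 = -4655/69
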